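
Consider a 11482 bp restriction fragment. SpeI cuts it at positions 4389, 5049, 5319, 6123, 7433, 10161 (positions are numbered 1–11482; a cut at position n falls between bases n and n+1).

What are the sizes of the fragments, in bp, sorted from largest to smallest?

Linear molecule, 6 cuts → 7 fragments:
  4389 − 0 = 4389 bp
  5049 − 4389 = 660 bp
  5319 − 5049 = 270 bp
  6123 − 5319 = 804 bp
  7433 − 6123 = 1310 bp
  10161 − 7433 = 2728 bp
  11482 − 10161 = 1321 bp
Sorted largest to smallest: 4389, 2728, 1321, 1310, 804, 660, 270 bp.

4389, 2728, 1321, 1310, 804, 660, 270 bp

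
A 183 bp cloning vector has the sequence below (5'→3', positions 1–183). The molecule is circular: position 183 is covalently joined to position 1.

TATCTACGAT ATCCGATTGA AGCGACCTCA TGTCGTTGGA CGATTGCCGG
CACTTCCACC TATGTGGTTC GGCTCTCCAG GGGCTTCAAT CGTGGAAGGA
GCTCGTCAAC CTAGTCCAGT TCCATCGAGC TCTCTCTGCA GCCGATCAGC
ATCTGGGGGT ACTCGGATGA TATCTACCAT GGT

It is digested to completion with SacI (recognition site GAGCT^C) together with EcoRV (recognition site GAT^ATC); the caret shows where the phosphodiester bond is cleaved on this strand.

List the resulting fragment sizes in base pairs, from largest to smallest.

SacI sites (GAGCTC) start at positions 99, 127.
SacI cuts after base 5 of each site (before the last base), so after positions 103, 131.
EcoRV sites (GATATC) start at positions 8, 169.
EcoRV cuts after base 3 of each site, so after positions 10, 171.
Combined cut positions: 10, 103, 131, 171.
Circular molecule, 4 cuts → 4 fragments:
  11–103 → 93 bp
  104–131 → 28 bp
  132–171 → 40 bp
  172–183 then 1–10 → 12 + 10 = 22 bp
Sorted largest to smallest: 93, 40, 28, 22 bp.

93, 40, 28, 22 bp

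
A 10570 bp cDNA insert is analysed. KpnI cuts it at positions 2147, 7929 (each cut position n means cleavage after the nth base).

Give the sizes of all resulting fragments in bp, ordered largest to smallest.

5782, 2641, 2147 bp

Linear molecule, 2 cuts → 3 fragments:
  2147 − 0 = 2147 bp
  7929 − 2147 = 5782 bp
  10570 − 7929 = 2641 bp
Sorted largest to smallest: 5782, 2641, 2147 bp.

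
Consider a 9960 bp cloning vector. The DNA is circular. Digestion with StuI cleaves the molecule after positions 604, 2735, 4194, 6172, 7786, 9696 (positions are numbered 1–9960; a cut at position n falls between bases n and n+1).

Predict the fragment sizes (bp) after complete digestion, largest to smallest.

2131, 1978, 1910, 1614, 1459, 868 bp

Circular molecule, 6 cuts → 6 fragments:
  2735 − 604 = 2131 bp
  4194 − 2735 = 1459 bp
  6172 − 4194 = 1978 bp
  7786 − 6172 = 1614 bp
  9696 − 7786 = 1910 bp
  wrap: 9960 − 9696 + 604 = 868 bp
Sorted largest to smallest: 2131, 1978, 1910, 1614, 1459, 868 bp.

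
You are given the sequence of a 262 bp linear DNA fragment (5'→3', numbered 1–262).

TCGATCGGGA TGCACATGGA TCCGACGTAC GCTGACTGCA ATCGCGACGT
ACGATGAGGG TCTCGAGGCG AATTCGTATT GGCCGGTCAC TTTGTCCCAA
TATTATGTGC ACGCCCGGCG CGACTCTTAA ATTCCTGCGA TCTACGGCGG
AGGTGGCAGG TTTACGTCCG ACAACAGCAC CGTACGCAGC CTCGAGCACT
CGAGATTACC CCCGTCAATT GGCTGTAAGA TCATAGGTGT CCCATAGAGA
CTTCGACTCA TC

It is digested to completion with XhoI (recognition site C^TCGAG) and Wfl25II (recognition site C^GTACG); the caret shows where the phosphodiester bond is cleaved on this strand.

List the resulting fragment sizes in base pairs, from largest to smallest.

XhoI sites (CTCGAG) start at positions 62, 191, 199.
XhoI cuts after the first base of each site, so after positions 62, 191, 199.
Wfl25II sites (CGTACG) start at positions 26, 48, 181.
Wfl25II cuts after the first base of each site, so after positions 26, 48, 181.
Combined cut positions: 26, 48, 62, 181, 191, 199.
Linear molecule, 6 cuts → 7 fragments:
  1–26 → 26 bp
  27–48 → 22 bp
  49–62 → 14 bp
  63–181 → 119 bp
  182–191 → 10 bp
  192–199 → 8 bp
  200–262 → 63 bp
Sorted largest to smallest: 119, 63, 26, 22, 14, 10, 8 bp.

119, 63, 26, 22, 14, 10, 8 bp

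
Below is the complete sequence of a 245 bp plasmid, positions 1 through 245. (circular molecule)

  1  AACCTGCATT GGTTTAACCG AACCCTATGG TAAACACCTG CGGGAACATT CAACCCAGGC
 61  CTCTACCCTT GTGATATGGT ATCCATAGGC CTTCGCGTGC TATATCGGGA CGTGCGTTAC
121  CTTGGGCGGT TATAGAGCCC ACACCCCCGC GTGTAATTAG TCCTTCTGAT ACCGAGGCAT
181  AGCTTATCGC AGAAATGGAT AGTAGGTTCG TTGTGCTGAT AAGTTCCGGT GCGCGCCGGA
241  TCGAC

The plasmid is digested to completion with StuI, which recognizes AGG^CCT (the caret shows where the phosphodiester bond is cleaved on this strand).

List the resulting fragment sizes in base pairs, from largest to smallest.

StuI sites (AGGCCT) start at positions 57, 87.
StuI cuts after base 3 of each site, so after positions 59, 89.
Circular molecule, 2 cuts → 2 fragments:
  60–89 → 30 bp
  90–245 then 1–59 → 156 + 59 = 215 bp
Sorted largest to smallest: 215, 30 bp.

215, 30 bp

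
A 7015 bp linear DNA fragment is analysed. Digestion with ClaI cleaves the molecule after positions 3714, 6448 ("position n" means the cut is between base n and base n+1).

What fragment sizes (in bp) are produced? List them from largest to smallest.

3714, 2734, 567 bp

Linear molecule, 2 cuts → 3 fragments:
  3714 − 0 = 3714 bp
  6448 − 3714 = 2734 bp
  7015 − 6448 = 567 bp
Sorted largest to smallest: 3714, 2734, 567 bp.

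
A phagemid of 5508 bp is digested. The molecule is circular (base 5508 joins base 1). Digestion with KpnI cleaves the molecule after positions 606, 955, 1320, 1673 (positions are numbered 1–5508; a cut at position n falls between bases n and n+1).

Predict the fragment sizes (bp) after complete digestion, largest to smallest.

Circular molecule, 4 cuts → 4 fragments:
  955 − 606 = 349 bp
  1320 − 955 = 365 bp
  1673 − 1320 = 353 bp
  wrap: 5508 − 1673 + 606 = 4441 bp
Sorted largest to smallest: 4441, 365, 353, 349 bp.

4441, 365, 353, 349 bp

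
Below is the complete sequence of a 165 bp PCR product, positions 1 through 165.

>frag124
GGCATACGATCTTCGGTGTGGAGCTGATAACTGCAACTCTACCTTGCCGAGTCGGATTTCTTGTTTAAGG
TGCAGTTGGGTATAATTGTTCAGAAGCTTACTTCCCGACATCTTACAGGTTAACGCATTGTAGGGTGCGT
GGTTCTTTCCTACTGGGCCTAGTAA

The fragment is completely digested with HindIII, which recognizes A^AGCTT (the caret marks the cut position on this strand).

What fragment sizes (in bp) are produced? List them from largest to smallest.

94, 71 bp

The HindIII site (AAGCTT) starts at position 94.
HindIII cuts after the first base of each site, so after position 94.
Linear molecule, 1 cut → 2 fragments:
  1–94 → 94 bp
  95–165 → 71 bp
Sorted largest to smallest: 94, 71 bp.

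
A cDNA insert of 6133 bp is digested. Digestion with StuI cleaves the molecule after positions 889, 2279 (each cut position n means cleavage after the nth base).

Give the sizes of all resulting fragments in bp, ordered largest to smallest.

3854, 1390, 889 bp

Linear molecule, 2 cuts → 3 fragments:
  889 − 0 = 889 bp
  2279 − 889 = 1390 bp
  6133 − 2279 = 3854 bp
Sorted largest to smallest: 3854, 1390, 889 bp.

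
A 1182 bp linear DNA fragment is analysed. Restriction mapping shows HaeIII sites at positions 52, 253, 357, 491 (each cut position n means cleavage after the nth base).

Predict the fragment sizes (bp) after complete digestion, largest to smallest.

691, 201, 134, 104, 52 bp

Linear molecule, 4 cuts → 5 fragments:
  52 − 0 = 52 bp
  253 − 52 = 201 bp
  357 − 253 = 104 bp
  491 − 357 = 134 bp
  1182 − 491 = 691 bp
Sorted largest to smallest: 691, 201, 134, 104, 52 bp.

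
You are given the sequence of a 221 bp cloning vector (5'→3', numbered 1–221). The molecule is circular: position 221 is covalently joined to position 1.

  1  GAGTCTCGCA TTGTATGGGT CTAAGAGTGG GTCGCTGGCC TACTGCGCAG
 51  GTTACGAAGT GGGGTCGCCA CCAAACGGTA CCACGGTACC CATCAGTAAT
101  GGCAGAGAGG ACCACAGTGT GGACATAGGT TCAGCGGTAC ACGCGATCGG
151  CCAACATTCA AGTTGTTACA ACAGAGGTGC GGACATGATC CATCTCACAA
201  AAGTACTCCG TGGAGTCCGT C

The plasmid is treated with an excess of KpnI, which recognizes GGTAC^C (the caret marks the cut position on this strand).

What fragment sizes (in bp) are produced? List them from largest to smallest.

KpnI sites (GGTACC) start at positions 77, 85.
KpnI cuts after base 5 of each site (before the last base), so after positions 81, 89.
Circular molecule, 2 cuts → 2 fragments:
  82–89 → 8 bp
  90–221 then 1–81 → 132 + 81 = 213 bp
Sorted largest to smallest: 213, 8 bp.

213, 8 bp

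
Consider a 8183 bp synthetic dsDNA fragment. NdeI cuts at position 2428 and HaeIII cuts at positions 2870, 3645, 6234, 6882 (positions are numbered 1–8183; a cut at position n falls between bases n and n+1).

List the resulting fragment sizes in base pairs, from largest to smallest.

Combined cut positions (sorted): 2428, 2870, 3645, 6234, 6882.
Linear molecule, 5 cuts → 6 fragments:
  2428 − 0 = 2428 bp
  2870 − 2428 = 442 bp
  3645 − 2870 = 775 bp
  6234 − 3645 = 2589 bp
  6882 − 6234 = 648 bp
  8183 − 6882 = 1301 bp
Sorted largest to smallest: 2589, 2428, 1301, 775, 648, 442 bp.

2589, 2428, 1301, 775, 648, 442 bp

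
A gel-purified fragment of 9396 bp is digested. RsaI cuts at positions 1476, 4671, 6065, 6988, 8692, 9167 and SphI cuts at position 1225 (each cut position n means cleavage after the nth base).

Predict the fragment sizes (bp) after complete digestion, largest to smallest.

Combined cut positions (sorted): 1225, 1476, 4671, 6065, 6988, 8692, 9167.
Linear molecule, 7 cuts → 8 fragments:
  1225 − 0 = 1225 bp
  1476 − 1225 = 251 bp
  4671 − 1476 = 3195 bp
  6065 − 4671 = 1394 bp
  6988 − 6065 = 923 bp
  8692 − 6988 = 1704 bp
  9167 − 8692 = 475 bp
  9396 − 9167 = 229 bp
Sorted largest to smallest: 3195, 1704, 1394, 1225, 923, 475, 251, 229 bp.

3195, 1704, 1394, 1225, 923, 475, 251, 229 bp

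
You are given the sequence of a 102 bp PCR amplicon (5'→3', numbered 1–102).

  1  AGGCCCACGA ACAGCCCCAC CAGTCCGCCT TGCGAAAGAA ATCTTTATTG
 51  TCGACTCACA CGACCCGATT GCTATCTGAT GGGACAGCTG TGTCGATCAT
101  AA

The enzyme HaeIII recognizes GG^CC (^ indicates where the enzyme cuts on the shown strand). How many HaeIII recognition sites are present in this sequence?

GGCC occurs starting at position 2.
HaeIII cuts at 1 site.

1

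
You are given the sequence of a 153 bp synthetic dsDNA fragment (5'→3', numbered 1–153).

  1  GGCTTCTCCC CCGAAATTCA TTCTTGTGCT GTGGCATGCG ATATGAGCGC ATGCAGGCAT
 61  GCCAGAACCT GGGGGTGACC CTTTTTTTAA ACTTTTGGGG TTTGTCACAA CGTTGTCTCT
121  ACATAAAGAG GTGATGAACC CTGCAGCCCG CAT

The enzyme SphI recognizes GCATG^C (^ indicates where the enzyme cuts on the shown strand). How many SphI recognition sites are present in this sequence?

3

GCATGC occurs starting at positions 34, 49, 57.
SphI cuts at 3 sites.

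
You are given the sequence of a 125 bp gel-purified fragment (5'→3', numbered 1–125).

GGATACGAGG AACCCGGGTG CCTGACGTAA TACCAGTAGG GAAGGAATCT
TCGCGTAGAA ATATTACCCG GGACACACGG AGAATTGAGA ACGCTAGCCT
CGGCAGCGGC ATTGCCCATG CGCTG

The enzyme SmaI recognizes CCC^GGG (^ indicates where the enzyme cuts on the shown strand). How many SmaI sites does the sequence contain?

2

CCCGGG occurs starting at positions 13, 67.
SmaI cuts at 2 sites.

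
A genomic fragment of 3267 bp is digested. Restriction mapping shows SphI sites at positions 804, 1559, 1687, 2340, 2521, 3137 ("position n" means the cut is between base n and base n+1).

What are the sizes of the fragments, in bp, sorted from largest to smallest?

804, 755, 653, 616, 181, 130, 128 bp

Linear molecule, 6 cuts → 7 fragments:
  804 − 0 = 804 bp
  1559 − 804 = 755 bp
  1687 − 1559 = 128 bp
  2340 − 1687 = 653 bp
  2521 − 2340 = 181 bp
  3137 − 2521 = 616 bp
  3267 − 3137 = 130 bp
Sorted largest to smallest: 804, 755, 653, 616, 181, 130, 128 bp.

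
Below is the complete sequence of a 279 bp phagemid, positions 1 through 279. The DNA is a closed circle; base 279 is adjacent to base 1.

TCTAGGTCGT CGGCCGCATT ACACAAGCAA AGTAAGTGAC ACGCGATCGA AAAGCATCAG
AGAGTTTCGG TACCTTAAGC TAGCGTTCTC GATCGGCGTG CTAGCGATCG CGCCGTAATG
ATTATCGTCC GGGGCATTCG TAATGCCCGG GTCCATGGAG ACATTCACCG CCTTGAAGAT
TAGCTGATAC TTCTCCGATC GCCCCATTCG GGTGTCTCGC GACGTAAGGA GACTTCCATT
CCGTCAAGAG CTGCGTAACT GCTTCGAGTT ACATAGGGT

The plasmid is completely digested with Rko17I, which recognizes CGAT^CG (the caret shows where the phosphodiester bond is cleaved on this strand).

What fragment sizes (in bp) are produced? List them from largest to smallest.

127, 91, 46, 15 bp

Rko17I sites (CGATCG) start at positions 44, 90, 105, 196.
Rko17I cuts after base 4 of each site, so after positions 47, 93, 108, 199.
Circular molecule, 4 cuts → 4 fragments:
  48–93 → 46 bp
  94–108 → 15 bp
  109–199 → 91 bp
  200–279 then 1–47 → 80 + 47 = 127 bp
Sorted largest to smallest: 127, 91, 46, 15 bp.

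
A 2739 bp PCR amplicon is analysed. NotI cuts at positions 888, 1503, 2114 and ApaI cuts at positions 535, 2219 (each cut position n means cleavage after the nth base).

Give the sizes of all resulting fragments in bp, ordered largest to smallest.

615, 611, 535, 520, 353, 105 bp

Combined cut positions (sorted): 535, 888, 1503, 2114, 2219.
Linear molecule, 5 cuts → 6 fragments:
  535 − 0 = 535 bp
  888 − 535 = 353 bp
  1503 − 888 = 615 bp
  2114 − 1503 = 611 bp
  2219 − 2114 = 105 bp
  2739 − 2219 = 520 bp
Sorted largest to smallest: 615, 611, 535, 520, 353, 105 bp.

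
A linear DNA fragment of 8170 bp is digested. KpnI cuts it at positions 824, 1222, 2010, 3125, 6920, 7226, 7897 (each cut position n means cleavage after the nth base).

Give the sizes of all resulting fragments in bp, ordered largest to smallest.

3795, 1115, 824, 788, 671, 398, 306, 273 bp

Linear molecule, 7 cuts → 8 fragments:
  824 − 0 = 824 bp
  1222 − 824 = 398 bp
  2010 − 1222 = 788 bp
  3125 − 2010 = 1115 bp
  6920 − 3125 = 3795 bp
  7226 − 6920 = 306 bp
  7897 − 7226 = 671 bp
  8170 − 7897 = 273 bp
Sorted largest to smallest: 3795, 1115, 824, 788, 671, 398, 306, 273 bp.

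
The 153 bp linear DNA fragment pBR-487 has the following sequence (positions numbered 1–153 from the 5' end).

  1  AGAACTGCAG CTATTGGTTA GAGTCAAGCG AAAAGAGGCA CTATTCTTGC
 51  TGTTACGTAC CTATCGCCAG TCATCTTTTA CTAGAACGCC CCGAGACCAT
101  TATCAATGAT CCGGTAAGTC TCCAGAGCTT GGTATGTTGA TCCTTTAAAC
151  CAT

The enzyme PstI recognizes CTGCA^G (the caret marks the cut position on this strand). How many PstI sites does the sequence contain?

CTGCAG occurs starting at position 5.
PstI cuts at 1 site.

1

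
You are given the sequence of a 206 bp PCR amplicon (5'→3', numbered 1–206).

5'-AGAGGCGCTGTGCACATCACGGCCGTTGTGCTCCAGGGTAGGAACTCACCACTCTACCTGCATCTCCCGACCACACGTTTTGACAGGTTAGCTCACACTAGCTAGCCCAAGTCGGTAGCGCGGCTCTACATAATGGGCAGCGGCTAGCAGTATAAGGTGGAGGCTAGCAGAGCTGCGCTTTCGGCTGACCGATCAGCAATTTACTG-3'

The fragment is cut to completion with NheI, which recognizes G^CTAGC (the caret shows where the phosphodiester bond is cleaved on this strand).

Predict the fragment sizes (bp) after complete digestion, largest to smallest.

NheI sites (GCTAGC) start at positions 101, 143, 163.
NheI cuts after the first base of each site, so after positions 101, 143, 163.
Linear molecule, 3 cuts → 4 fragments:
  1–101 → 101 bp
  102–143 → 42 bp
  144–163 → 20 bp
  164–206 → 43 bp
Sorted largest to smallest: 101, 43, 42, 20 bp.

101, 43, 42, 20 bp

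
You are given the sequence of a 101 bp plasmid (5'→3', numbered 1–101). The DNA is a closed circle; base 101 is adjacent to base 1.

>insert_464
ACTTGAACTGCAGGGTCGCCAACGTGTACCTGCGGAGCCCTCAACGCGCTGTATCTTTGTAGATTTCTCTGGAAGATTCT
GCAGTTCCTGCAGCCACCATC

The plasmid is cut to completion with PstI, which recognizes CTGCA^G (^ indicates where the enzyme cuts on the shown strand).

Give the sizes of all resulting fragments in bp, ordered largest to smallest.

PstI sites (CTGCAG) start at positions 8, 79, 88.
PstI cuts after base 5 of each site (before the last base), so after positions 12, 83, 92.
Circular molecule, 3 cuts → 3 fragments:
  13–83 → 71 bp
  84–92 → 9 bp
  93–101 then 1–12 → 9 + 12 = 21 bp
Sorted largest to smallest: 71, 21, 9 bp.

71, 21, 9 bp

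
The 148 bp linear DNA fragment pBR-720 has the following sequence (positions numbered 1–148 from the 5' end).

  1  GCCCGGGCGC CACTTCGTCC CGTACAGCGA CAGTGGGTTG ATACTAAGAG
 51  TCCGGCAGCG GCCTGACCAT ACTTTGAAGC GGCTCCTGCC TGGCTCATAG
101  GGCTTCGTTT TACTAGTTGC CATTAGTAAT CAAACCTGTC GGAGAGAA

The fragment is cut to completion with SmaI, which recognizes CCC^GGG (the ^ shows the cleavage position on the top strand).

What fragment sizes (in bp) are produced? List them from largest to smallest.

The SmaI site (CCCGGG) starts at position 2.
SmaI cuts after base 3 of each site, so after position 4.
Linear molecule, 1 cut → 2 fragments:
  1–4 → 4 bp
  5–148 → 144 bp
Sorted largest to smallest: 144, 4 bp.

144, 4 bp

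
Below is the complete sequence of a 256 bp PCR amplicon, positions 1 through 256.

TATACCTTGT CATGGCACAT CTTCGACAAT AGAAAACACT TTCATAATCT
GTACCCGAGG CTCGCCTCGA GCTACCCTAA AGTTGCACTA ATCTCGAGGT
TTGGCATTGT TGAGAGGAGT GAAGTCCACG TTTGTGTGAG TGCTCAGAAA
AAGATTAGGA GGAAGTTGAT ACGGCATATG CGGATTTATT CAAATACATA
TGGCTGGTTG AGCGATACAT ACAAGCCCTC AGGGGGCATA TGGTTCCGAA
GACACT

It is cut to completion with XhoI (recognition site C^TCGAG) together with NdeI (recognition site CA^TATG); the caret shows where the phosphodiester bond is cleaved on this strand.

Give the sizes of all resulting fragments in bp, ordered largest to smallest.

83, 66, 40, 27, 22, 18 bp

XhoI sites (CTCGAG) start at positions 66, 93.
XhoI cuts after the first base of each site, so after positions 66, 93.
NdeI sites (CATATG) start at positions 175, 197, 237.
NdeI cuts after base 2 of each site, so after positions 176, 198, 238.
Combined cut positions: 66, 93, 176, 198, 238.
Linear molecule, 5 cuts → 6 fragments:
  1–66 → 66 bp
  67–93 → 27 bp
  94–176 → 83 bp
  177–198 → 22 bp
  199–238 → 40 bp
  239–256 → 18 bp
Sorted largest to smallest: 83, 66, 40, 27, 22, 18 bp.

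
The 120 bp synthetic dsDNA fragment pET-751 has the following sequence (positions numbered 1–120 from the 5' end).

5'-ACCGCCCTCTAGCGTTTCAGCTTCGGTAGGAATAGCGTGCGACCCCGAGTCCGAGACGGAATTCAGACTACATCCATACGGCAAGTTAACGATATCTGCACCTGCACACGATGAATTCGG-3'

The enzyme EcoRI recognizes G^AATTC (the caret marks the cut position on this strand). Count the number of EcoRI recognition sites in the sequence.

2

GAATTC occurs starting at positions 59, 113.
EcoRI cuts at 2 sites.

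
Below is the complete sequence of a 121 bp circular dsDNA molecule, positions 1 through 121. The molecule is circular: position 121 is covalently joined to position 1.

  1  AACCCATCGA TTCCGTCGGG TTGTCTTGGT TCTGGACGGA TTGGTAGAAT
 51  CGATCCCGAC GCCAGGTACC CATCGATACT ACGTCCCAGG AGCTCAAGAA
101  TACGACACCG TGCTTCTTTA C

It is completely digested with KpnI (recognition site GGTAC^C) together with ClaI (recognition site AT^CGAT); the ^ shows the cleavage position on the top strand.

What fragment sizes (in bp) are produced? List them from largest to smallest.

55, 43, 19, 4 bp

The KpnI site (GGTACC) starts at position 65.
KpnI cuts after base 5 of each site (before the last base), so after position 69.
ClaI sites (ATCGAT) start at positions 6, 49, 72.
ClaI cuts after base 2 of each site, so after positions 7, 50, 73.
Combined cut positions: 7, 50, 69, 73.
Circular molecule, 4 cuts → 4 fragments:
  8–50 → 43 bp
  51–69 → 19 bp
  70–73 → 4 bp
  74–121 then 1–7 → 48 + 7 = 55 bp
Sorted largest to smallest: 55, 43, 19, 4 bp.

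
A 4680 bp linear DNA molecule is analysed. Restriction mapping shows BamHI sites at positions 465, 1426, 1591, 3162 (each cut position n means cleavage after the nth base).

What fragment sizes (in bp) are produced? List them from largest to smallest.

1571, 1518, 961, 465, 165 bp

Linear molecule, 4 cuts → 5 fragments:
  465 − 0 = 465 bp
  1426 − 465 = 961 bp
  1591 − 1426 = 165 bp
  3162 − 1591 = 1571 bp
  4680 − 3162 = 1518 bp
Sorted largest to smallest: 1571, 1518, 961, 465, 165 bp.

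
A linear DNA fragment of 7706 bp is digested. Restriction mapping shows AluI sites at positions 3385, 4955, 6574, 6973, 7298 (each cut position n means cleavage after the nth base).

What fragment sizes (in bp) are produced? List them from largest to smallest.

Linear molecule, 5 cuts → 6 fragments:
  3385 − 0 = 3385 bp
  4955 − 3385 = 1570 bp
  6574 − 4955 = 1619 bp
  6973 − 6574 = 399 bp
  7298 − 6973 = 325 bp
  7706 − 7298 = 408 bp
Sorted largest to smallest: 3385, 1619, 1570, 408, 399, 325 bp.

3385, 1619, 1570, 408, 399, 325 bp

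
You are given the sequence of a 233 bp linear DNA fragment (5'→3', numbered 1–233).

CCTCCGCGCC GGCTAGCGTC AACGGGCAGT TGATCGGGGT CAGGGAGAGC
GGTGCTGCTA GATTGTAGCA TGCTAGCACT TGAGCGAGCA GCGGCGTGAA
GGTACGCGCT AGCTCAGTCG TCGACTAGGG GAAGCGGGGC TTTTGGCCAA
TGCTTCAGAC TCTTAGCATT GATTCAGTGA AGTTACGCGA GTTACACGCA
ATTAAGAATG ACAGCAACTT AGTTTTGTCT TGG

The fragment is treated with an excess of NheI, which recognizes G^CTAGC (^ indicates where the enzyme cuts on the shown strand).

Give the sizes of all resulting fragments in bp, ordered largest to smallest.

125, 60, 36, 12 bp

NheI sites (GCTAGC) start at positions 12, 72, 108.
NheI cuts after the first base of each site, so after positions 12, 72, 108.
Linear molecule, 3 cuts → 4 fragments:
  1–12 → 12 bp
  13–72 → 60 bp
  73–108 → 36 bp
  109–233 → 125 bp
Sorted largest to smallest: 125, 60, 36, 12 bp.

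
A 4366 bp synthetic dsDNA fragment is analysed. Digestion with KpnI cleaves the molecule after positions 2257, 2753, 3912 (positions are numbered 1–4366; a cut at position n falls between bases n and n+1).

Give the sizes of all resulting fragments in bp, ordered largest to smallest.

2257, 1159, 496, 454 bp

Linear molecule, 3 cuts → 4 fragments:
  2257 − 0 = 2257 bp
  2753 − 2257 = 496 bp
  3912 − 2753 = 1159 bp
  4366 − 3912 = 454 bp
Sorted largest to smallest: 2257, 1159, 496, 454 bp.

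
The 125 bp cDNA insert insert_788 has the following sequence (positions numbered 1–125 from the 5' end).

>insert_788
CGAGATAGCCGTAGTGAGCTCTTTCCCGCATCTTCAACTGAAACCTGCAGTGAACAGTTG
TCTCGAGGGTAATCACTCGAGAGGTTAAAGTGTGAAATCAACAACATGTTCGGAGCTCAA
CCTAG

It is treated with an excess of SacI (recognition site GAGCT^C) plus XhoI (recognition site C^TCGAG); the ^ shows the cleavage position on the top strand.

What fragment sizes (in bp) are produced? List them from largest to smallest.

42, 41, 20, 14, 8 bp

SacI sites (GAGCTC) start at positions 16, 113.
SacI cuts after base 5 of each site (before the last base), so after positions 20, 117.
XhoI sites (CTCGAG) start at positions 62, 76.
XhoI cuts after the first base of each site, so after positions 62, 76.
Combined cut positions: 20, 62, 76, 117.
Linear molecule, 4 cuts → 5 fragments:
  1–20 → 20 bp
  21–62 → 42 bp
  63–76 → 14 bp
  77–117 → 41 bp
  118–125 → 8 bp
Sorted largest to smallest: 42, 41, 20, 14, 8 bp.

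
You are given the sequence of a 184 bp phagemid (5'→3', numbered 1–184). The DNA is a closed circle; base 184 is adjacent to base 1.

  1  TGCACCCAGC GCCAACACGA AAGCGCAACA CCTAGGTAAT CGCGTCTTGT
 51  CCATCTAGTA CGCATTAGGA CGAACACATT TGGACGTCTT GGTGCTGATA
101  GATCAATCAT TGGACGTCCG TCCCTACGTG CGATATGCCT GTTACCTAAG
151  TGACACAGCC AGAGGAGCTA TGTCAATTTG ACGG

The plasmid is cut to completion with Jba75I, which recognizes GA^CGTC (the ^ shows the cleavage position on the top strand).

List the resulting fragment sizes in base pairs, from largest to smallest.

Jba75I sites (GACGTC) start at positions 83, 113.
Jba75I cuts after base 2 of each site, so after positions 84, 114.
Circular molecule, 2 cuts → 2 fragments:
  85–114 → 30 bp
  115–184 then 1–84 → 70 + 84 = 154 bp
Sorted largest to smallest: 154, 30 bp.

154, 30 bp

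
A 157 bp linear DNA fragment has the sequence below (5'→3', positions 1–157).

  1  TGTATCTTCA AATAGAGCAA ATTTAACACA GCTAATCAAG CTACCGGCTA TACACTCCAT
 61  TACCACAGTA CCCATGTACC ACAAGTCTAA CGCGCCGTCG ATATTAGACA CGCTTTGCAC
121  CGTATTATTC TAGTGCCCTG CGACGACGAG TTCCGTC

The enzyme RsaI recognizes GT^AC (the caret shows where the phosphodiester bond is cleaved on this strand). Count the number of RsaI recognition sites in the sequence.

GTAC occurs starting at positions 68, 76.
RsaI cuts at 2 sites.

2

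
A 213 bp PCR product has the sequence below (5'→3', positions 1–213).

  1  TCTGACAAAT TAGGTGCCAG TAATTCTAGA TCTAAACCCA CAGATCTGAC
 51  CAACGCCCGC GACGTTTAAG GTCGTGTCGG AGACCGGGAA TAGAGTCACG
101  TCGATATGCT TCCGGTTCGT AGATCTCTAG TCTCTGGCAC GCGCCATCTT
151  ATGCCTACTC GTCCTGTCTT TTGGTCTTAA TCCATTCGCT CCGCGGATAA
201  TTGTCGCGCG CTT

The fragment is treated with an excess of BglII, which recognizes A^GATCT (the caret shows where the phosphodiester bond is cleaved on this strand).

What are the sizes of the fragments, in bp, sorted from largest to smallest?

BglII sites (AGATCT) start at positions 28, 42, 121.
BglII cuts after the first base of each site, so after positions 28, 42, 121.
Linear molecule, 3 cuts → 4 fragments:
  1–28 → 28 bp
  29–42 → 14 bp
  43–121 → 79 bp
  122–213 → 92 bp
Sorted largest to smallest: 92, 79, 28, 14 bp.

92, 79, 28, 14 bp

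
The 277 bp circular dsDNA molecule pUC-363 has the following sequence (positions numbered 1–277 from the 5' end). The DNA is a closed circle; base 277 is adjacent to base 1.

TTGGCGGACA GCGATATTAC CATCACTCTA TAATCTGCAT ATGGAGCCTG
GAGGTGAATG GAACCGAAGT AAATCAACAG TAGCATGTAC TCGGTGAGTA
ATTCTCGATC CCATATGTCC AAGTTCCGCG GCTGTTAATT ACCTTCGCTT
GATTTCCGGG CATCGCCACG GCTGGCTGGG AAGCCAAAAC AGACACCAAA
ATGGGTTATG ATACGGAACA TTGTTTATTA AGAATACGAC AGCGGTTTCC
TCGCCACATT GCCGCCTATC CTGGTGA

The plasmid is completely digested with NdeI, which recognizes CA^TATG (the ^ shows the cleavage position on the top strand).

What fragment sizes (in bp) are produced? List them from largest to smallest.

NdeI sites (CATATG) start at positions 38, 112.
NdeI cuts after base 2 of each site, so after positions 39, 113.
Circular molecule, 2 cuts → 2 fragments:
  40–113 → 74 bp
  114–277 then 1–39 → 164 + 39 = 203 bp
Sorted largest to smallest: 203, 74 bp.

203, 74 bp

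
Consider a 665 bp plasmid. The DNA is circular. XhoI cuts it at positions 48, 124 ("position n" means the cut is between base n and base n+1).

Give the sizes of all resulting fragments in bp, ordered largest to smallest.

589, 76 bp

Circular molecule, 2 cuts → 2 fragments:
  124 − 48 = 76 bp
  wrap: 665 − 124 + 48 = 589 bp
Sorted largest to smallest: 589, 76 bp.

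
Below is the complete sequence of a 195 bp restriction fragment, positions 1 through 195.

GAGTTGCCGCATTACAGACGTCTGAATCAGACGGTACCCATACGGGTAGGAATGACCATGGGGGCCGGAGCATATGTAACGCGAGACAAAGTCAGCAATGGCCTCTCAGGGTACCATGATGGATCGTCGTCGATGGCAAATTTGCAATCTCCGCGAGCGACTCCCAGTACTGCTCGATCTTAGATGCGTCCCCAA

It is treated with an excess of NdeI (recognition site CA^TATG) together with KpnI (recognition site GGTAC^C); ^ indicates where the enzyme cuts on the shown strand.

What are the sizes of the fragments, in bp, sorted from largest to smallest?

The NdeI site (CATATG) starts at position 71.
NdeI cuts after base 2 of each site, so after position 72.
KpnI sites (GGTACC) start at positions 33, 110.
KpnI cuts after base 5 of each site (before the last base), so after positions 37, 114.
Combined cut positions: 37, 72, 114.
Linear molecule, 3 cuts → 4 fragments:
  1–37 → 37 bp
  38–72 → 35 bp
  73–114 → 42 bp
  115–195 → 81 bp
Sorted largest to smallest: 81, 42, 37, 35 bp.

81, 42, 37, 35 bp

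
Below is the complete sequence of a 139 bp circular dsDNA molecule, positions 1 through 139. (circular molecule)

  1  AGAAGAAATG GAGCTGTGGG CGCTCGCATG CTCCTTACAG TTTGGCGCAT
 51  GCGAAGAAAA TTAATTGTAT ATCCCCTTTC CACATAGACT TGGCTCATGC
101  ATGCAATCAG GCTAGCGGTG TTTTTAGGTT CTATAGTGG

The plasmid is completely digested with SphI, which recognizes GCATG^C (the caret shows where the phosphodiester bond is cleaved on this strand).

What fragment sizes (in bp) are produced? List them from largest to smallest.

66, 52, 21 bp

SphI sites (GCATGC) start at positions 26, 47, 99.
SphI cuts after base 5 of each site (before the last base), so after positions 30, 51, 103.
Circular molecule, 3 cuts → 3 fragments:
  31–51 → 21 bp
  52–103 → 52 bp
  104–139 then 1–30 → 36 + 30 = 66 bp
Sorted largest to smallest: 66, 52, 21 bp.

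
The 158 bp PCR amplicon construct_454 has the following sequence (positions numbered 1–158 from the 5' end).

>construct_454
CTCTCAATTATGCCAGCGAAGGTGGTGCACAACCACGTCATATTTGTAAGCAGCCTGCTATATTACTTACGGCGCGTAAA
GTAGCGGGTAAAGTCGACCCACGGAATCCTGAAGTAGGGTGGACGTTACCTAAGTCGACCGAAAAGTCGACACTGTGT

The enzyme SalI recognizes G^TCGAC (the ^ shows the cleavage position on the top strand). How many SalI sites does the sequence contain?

3

GTCGAC occurs starting at positions 93, 134, 146.
SalI cuts at 3 sites.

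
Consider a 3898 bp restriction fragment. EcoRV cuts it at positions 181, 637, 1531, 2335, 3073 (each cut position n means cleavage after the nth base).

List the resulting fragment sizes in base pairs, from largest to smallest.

Linear molecule, 5 cuts → 6 fragments:
  181 − 0 = 181 bp
  637 − 181 = 456 bp
  1531 − 637 = 894 bp
  2335 − 1531 = 804 bp
  3073 − 2335 = 738 bp
  3898 − 3073 = 825 bp
Sorted largest to smallest: 894, 825, 804, 738, 456, 181 bp.

894, 825, 804, 738, 456, 181 bp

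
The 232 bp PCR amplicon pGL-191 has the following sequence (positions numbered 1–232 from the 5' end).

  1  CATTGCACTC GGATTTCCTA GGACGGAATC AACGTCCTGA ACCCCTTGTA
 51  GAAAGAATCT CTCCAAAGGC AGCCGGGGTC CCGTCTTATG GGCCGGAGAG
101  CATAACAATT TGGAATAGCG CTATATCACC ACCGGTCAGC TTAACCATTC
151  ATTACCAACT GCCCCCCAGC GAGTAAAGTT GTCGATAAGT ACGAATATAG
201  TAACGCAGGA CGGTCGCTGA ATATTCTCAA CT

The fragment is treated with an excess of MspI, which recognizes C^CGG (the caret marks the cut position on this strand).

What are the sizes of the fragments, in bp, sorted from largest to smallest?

MspI sites (CCGG) start at positions 73, 93, 132.
MspI cuts after the first base of each site, so after positions 73, 93, 132.
Linear molecule, 3 cuts → 4 fragments:
  1–73 → 73 bp
  74–93 → 20 bp
  94–132 → 39 bp
  133–232 → 100 bp
Sorted largest to smallest: 100, 73, 39, 20 bp.

100, 73, 39, 20 bp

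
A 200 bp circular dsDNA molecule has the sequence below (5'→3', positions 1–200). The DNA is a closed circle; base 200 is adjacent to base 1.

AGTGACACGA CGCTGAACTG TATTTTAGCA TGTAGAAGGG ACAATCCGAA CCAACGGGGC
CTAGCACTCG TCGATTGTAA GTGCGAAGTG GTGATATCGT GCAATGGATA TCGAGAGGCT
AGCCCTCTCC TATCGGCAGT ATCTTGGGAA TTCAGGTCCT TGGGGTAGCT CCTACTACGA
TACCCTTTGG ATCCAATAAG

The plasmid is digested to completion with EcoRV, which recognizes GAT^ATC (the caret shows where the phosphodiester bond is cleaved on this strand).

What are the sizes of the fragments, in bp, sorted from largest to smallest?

EcoRV sites (GATATC) start at positions 93, 107.
EcoRV cuts after base 3 of each site, so after positions 95, 109.
Circular molecule, 2 cuts → 2 fragments:
  96–109 → 14 bp
  110–200 then 1–95 → 91 + 95 = 186 bp
Sorted largest to smallest: 186, 14 bp.

186, 14 bp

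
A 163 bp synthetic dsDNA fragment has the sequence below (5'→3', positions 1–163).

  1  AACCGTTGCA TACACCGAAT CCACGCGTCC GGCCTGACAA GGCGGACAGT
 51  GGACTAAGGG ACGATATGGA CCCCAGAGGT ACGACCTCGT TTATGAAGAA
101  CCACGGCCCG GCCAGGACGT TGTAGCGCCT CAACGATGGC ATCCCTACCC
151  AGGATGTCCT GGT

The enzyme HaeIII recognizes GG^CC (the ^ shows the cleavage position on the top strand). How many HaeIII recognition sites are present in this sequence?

3

GGCC occurs starting at positions 31, 105, 110.
HaeIII cuts at 3 sites.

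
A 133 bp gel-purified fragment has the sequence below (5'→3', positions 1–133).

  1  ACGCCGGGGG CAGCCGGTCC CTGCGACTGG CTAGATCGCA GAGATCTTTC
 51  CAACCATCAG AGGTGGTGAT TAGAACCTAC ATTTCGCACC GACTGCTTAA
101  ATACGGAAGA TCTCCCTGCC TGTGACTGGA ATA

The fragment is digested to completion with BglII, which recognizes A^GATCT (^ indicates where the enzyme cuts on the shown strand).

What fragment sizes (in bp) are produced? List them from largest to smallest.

66, 42, 25 bp

BglII sites (AGATCT) start at positions 42, 108.
BglII cuts after the first base of each site, so after positions 42, 108.
Linear molecule, 2 cuts → 3 fragments:
  1–42 → 42 bp
  43–108 → 66 bp
  109–133 → 25 bp
Sorted largest to smallest: 66, 42, 25 bp.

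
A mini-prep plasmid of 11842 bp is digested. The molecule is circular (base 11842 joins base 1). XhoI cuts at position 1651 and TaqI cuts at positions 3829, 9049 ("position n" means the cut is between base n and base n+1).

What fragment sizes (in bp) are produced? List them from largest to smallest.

5220, 4444, 2178 bp

Combined cut positions (sorted): 1651, 3829, 9049.
Circular molecule, 3 cuts → 3 fragments:
  3829 − 1651 = 2178 bp
  9049 − 3829 = 5220 bp
  wrap: 11842 − 9049 + 1651 = 4444 bp
Sorted largest to smallest: 5220, 4444, 2178 bp.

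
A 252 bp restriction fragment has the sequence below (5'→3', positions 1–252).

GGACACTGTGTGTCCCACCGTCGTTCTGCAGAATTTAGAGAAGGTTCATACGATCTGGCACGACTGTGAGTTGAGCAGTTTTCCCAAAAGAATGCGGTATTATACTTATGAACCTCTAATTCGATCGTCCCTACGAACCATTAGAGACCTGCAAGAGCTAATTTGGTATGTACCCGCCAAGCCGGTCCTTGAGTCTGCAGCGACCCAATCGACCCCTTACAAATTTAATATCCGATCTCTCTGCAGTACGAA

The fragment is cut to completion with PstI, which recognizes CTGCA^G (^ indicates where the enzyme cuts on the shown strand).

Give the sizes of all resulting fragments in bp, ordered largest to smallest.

169, 46, 30, 7 bp

PstI sites (CTGCAG) start at positions 26, 195, 241.
PstI cuts after base 5 of each site (before the last base), so after positions 30, 199, 245.
Linear molecule, 3 cuts → 4 fragments:
  1–30 → 30 bp
  31–199 → 169 bp
  200–245 → 46 bp
  246–252 → 7 bp
Sorted largest to smallest: 169, 46, 30, 7 bp.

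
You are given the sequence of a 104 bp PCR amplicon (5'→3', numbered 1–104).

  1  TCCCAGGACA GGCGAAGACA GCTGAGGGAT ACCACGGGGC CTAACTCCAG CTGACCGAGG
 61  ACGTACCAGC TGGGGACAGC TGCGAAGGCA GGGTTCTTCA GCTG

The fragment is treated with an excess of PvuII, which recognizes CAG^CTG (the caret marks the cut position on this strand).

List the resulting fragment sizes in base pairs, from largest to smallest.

29, 22, 21, 19, 10, 3 bp

PvuII sites (CAGCTG) start at positions 19, 48, 67, 77, 99.
PvuII cuts after base 3 of each site, so after positions 21, 50, 69, 79, 101.
Linear molecule, 5 cuts → 6 fragments:
  1–21 → 21 bp
  22–50 → 29 bp
  51–69 → 19 bp
  70–79 → 10 bp
  80–101 → 22 bp
  102–104 → 3 bp
Sorted largest to smallest: 29, 22, 21, 19, 10, 3 bp.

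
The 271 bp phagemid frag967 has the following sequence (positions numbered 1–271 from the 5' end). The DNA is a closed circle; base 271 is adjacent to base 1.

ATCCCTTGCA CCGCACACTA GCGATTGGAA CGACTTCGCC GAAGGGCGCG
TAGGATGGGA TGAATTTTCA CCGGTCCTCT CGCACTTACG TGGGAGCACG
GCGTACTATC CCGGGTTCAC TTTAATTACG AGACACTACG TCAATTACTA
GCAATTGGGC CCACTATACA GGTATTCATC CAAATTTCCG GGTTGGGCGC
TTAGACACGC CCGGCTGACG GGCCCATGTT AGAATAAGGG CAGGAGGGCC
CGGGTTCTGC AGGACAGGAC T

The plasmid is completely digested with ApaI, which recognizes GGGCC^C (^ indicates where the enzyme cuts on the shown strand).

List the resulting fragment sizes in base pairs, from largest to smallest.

182, 63, 26 bp

ApaI sites (GGGCCC) start at positions 157, 220, 246.
ApaI cuts after base 5 of each site (before the last base), so after positions 161, 224, 250.
Circular molecule, 3 cuts → 3 fragments:
  162–224 → 63 bp
  225–250 → 26 bp
  251–271 then 1–161 → 21 + 161 = 182 bp
Sorted largest to smallest: 182, 63, 26 bp.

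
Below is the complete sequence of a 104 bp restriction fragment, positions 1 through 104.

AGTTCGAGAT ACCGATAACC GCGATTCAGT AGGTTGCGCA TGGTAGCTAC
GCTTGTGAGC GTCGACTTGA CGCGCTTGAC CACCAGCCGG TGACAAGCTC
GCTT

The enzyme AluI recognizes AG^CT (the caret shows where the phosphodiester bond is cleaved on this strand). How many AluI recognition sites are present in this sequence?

2

AGCT occurs starting at positions 45, 96.
AluI cuts at 2 sites.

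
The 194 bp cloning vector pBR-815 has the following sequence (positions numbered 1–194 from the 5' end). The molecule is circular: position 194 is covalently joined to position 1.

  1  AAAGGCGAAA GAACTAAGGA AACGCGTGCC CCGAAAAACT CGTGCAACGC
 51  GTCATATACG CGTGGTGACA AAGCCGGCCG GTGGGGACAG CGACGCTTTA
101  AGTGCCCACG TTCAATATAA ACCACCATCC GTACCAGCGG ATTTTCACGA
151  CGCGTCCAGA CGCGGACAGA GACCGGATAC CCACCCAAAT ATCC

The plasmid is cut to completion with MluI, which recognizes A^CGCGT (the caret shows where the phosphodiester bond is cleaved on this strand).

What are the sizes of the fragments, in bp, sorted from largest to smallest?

MluI sites (ACGCGT) start at positions 22, 47, 58, 150.
MluI cuts after the first base of each site, so after positions 22, 47, 58, 150.
Circular molecule, 4 cuts → 4 fragments:
  23–47 → 25 bp
  48–58 → 11 bp
  59–150 → 92 bp
  151–194 then 1–22 → 44 + 22 = 66 bp
Sorted largest to smallest: 92, 66, 25, 11 bp.

92, 66, 25, 11 bp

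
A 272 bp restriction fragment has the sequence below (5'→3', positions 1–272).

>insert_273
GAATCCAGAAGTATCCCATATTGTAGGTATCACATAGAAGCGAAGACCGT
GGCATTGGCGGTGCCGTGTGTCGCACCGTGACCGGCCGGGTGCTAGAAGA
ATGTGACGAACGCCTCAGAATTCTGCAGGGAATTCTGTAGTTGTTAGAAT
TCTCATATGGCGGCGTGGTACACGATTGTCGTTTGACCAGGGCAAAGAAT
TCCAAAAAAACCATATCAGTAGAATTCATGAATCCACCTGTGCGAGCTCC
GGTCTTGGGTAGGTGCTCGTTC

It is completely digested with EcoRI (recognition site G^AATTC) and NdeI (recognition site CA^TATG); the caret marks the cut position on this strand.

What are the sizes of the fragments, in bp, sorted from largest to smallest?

EcoRI sites (GAATTC) start at positions 118, 130, 147, 197, 222.
EcoRI cuts after the first base of each site, so after positions 118, 130, 147, 197, 222.
The NdeI site (CATATG) starts at position 154.
NdeI cuts after base 2 of each site, so after position 155.
Combined cut positions: 118, 130, 147, 155, 197, 222.
Linear molecule, 6 cuts → 7 fragments:
  1–118 → 118 bp
  119–130 → 12 bp
  131–147 → 17 bp
  148–155 → 8 bp
  156–197 → 42 bp
  198–222 → 25 bp
  223–272 → 50 bp
Sorted largest to smallest: 118, 50, 42, 25, 17, 12, 8 bp.

118, 50, 42, 25, 17, 12, 8 bp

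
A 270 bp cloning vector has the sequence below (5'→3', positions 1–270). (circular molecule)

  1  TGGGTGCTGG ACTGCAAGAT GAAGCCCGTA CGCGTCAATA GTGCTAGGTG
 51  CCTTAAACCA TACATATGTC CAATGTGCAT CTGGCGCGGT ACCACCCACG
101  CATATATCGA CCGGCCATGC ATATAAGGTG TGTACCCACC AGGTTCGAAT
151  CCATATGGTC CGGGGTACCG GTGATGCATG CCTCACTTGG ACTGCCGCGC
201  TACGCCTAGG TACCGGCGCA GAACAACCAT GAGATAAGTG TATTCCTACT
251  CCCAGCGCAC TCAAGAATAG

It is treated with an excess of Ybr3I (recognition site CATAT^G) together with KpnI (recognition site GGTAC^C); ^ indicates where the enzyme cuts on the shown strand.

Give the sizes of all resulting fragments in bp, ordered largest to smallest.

124, 64, 45, 25, 12 bp

Ybr3I sites (CATATG) start at positions 63, 152.
Ybr3I cuts after base 5 of each site (before the last base), so after positions 67, 156.
KpnI sites (GGTACC) start at positions 88, 164, 209.
KpnI cuts after base 5 of each site (before the last base), so after positions 92, 168, 213.
Combined cut positions: 67, 92, 156, 168, 213.
Circular molecule, 5 cuts → 5 fragments:
  68–92 → 25 bp
  93–156 → 64 bp
  157–168 → 12 bp
  169–213 → 45 bp
  214–270 then 1–67 → 57 + 67 = 124 bp
Sorted largest to smallest: 124, 64, 45, 25, 12 bp.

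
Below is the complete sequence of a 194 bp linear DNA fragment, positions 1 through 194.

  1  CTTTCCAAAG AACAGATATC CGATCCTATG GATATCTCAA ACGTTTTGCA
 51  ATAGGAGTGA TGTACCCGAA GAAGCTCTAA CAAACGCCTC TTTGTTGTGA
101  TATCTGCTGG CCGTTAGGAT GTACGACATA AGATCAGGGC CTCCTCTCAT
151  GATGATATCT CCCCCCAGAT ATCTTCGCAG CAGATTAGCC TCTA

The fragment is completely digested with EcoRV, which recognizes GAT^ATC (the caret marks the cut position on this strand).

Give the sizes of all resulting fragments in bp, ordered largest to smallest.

EcoRV sites (GATATC) start at positions 15, 31, 99, 154, 168.
EcoRV cuts after base 3 of each site, so after positions 17, 33, 101, 156, 170.
Linear molecule, 5 cuts → 6 fragments:
  1–17 → 17 bp
  18–33 → 16 bp
  34–101 → 68 bp
  102–156 → 55 bp
  157–170 → 14 bp
  171–194 → 24 bp
Sorted largest to smallest: 68, 55, 24, 17, 16, 14 bp.

68, 55, 24, 17, 16, 14 bp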